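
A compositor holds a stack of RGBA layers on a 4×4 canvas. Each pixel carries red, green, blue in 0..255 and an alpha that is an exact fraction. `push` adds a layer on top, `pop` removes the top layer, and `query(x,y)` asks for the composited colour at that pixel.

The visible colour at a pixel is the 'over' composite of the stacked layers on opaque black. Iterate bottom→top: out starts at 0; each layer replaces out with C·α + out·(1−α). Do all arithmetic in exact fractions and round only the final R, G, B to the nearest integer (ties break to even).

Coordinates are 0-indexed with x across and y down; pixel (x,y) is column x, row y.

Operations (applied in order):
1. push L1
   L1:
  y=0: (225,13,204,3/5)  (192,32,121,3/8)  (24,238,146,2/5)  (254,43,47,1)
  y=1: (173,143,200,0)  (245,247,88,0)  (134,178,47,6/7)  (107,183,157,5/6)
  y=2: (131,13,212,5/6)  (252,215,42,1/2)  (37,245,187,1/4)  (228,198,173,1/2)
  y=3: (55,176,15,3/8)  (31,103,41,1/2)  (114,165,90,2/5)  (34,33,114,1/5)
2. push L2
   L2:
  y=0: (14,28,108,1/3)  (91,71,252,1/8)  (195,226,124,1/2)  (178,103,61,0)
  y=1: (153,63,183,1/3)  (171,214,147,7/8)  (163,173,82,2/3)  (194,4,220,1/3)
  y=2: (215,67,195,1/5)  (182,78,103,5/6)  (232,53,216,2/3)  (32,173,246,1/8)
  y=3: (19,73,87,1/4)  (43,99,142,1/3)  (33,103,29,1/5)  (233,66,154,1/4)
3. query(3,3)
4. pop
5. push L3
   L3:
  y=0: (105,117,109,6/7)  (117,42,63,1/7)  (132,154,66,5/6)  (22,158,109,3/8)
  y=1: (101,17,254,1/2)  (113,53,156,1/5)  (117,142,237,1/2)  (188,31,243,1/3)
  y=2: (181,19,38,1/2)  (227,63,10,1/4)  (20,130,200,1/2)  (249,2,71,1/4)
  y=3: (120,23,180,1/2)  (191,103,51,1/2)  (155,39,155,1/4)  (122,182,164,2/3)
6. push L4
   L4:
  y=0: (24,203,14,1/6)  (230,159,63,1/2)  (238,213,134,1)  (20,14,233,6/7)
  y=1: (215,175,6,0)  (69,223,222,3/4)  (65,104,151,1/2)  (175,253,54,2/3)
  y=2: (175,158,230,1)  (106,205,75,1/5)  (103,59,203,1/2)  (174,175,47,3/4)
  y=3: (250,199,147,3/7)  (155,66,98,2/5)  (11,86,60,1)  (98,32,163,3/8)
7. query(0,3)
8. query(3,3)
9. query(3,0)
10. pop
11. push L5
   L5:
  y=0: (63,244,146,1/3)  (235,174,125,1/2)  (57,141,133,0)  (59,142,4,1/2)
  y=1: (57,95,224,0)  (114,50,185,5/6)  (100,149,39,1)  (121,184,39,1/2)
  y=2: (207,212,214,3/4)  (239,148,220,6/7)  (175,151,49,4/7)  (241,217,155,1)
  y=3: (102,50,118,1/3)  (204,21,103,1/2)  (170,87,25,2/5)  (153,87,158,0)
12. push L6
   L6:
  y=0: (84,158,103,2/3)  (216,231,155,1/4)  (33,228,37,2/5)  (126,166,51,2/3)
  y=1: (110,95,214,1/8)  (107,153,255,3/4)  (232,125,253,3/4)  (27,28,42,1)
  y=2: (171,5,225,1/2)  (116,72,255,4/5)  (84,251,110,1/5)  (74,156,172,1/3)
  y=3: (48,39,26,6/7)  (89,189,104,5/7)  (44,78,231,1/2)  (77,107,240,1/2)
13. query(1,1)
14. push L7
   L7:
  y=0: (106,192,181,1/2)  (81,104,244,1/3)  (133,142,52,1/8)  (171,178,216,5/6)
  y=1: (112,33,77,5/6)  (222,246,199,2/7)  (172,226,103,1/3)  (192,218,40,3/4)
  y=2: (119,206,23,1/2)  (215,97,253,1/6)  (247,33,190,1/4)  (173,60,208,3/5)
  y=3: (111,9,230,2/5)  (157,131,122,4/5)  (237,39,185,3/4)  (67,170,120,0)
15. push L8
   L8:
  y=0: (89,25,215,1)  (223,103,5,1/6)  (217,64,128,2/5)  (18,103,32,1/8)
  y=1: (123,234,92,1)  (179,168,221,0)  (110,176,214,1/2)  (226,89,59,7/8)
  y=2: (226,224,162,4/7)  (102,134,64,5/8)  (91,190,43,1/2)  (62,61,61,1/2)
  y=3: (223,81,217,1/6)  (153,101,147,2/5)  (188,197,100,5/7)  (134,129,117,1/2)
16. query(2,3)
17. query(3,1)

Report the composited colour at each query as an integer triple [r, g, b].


(3,3) stack=L1,L2; from [0,0,0]:
after L1 α=1/5: [34/5, 33/5, 114/5]
after L2 α=1/4: [1267/20, 429/20, 278/5]
= [63, 21, 56]

(0,3) stack=L1,L3,L4; from [0,0,0]:
after L1 α=3/8: [165/8, 66, 45/8]
after L3 α=1/2: [1125/16, 89/2, 1485/16]
after L4 α=3/7: [4125/28, 775/7, 3249/28]
→ [147, 111, 116]

query (3,3) [L1,L3,L4] — begin 0,0,0
L1 α=1/5: [34/5, 33/5, 114/5]
L3 α=2/3: [418/5, 1853/15, 1754/15]
L4 α=3/8: [89, 2141/24, 3221/24]
→ [89, 89, 134]

at x=3,y=0 over L1,L3,L4:
after L1 α=1: [254, 43, 47]
after L3 α=3/8: [167, 689/8, 281/4]
after L4 α=6/7: [41, 1361/56, 839/4]
= [41, 24, 210]

query (1,1) [L1,L3,L5,L6] — begin 0,0,0
+L1 (α=0) → [0, 0, 0]
+L3 (α=1/5) → [113/5, 53/5, 156/5]
+L5 (α=5/6) → [2963/30, 1303/30, 4781/30]
+L6 (α=3/4) → [12593/120, 15073/120, 27731/120]
rounded: [105, 126, 231]

query (2,3) [L1,L3,L5,L6,L7,L8] — begin 0,0,0
L1 α=2/5: [228/5, 66, 36]
L3 α=1/4: [1459/20, 237/4, 263/4]
L5 α=2/5: [11177/100, 1407/20, 989/20]
L6 α=1/2: [15577/200, 2967/40, 5609/40]
L7 α=3/4: [157777/800, 7647/160, 27809/160]
L8 α=5/7: [533777/2800, 86447/560, 9687/80]
→ [191, 154, 121]

at x=3,y=1 over L1,L3,L5,L6,L7,L8:
L1 α=5/6: [535/6, 305/2, 785/6]
L3 α=1/3: [1099/9, 112, 1514/9]
L5 α=1/2: [1094/9, 148, 1865/18]
L6 α=1: [27, 28, 42]
L7 α=3/4: [603/4, 341/2, 81/2]
L8 α=7/8: [6931/32, 1587/16, 907/16]
→ [217, 99, 57]


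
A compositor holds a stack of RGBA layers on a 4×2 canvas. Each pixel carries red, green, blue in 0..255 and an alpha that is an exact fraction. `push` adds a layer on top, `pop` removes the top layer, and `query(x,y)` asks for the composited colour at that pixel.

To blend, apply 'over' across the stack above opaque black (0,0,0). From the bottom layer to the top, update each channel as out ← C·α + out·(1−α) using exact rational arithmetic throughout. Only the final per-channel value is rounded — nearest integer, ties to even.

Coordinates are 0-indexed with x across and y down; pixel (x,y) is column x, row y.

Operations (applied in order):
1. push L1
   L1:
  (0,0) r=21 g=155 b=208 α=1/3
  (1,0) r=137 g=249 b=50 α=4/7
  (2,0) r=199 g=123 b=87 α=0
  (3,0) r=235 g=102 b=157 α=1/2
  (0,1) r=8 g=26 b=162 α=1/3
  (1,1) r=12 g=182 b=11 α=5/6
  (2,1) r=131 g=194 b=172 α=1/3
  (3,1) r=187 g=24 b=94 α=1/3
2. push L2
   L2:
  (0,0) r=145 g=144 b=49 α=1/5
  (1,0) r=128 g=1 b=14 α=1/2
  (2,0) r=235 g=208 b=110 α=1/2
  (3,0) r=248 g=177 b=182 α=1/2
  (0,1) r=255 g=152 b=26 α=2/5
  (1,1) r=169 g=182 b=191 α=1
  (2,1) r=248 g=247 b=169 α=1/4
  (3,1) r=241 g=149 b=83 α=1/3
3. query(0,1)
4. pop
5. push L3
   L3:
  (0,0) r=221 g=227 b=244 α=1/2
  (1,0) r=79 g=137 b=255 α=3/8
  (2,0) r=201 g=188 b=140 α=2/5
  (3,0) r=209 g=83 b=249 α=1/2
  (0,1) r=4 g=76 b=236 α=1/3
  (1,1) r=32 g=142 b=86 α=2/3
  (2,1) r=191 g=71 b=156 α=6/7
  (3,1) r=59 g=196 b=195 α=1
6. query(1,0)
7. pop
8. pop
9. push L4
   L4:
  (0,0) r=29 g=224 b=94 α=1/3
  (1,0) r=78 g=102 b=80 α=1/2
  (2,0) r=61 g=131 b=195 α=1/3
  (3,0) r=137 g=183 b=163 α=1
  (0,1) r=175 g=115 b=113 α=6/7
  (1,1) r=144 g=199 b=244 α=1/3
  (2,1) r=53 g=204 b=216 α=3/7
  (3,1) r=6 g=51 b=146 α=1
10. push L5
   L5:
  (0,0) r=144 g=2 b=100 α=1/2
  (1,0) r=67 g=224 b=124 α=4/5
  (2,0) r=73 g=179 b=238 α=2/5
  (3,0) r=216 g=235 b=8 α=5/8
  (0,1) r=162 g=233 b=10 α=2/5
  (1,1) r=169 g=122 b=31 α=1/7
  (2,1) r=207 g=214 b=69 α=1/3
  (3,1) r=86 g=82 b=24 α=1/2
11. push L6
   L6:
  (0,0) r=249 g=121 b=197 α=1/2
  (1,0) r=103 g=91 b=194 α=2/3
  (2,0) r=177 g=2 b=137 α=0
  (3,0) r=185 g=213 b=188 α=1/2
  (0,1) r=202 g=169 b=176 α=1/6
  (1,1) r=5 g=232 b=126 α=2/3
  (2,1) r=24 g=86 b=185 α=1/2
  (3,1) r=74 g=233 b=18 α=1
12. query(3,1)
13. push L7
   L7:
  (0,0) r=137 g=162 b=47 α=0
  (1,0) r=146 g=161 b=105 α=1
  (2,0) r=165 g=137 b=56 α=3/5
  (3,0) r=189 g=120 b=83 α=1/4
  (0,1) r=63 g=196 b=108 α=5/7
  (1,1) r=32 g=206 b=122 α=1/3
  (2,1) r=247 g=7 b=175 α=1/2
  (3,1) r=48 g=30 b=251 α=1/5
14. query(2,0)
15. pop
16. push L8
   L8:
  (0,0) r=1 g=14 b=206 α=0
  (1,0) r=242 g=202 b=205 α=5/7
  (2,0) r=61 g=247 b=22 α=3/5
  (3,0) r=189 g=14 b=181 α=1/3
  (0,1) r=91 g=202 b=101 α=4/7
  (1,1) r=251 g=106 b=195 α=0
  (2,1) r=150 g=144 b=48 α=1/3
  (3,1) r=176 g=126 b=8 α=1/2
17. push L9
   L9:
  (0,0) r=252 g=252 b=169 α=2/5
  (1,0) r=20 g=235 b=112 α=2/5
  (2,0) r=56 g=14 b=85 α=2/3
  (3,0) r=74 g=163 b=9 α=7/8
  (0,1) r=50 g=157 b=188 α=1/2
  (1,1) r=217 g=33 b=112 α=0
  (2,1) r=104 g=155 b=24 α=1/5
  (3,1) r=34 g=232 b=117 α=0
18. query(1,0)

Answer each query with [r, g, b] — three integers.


(0,1) stack=L1,L2; from [0,0,0]:
after L1 α=1/3: [8/3, 26/3, 54]
after L2 α=2/5: [518/5, 66, 214/5]
rounded: [104, 66, 43]

(1,0) stack=L1,L3; from [0,0,0]:
after L1 α=4/7: [548/7, 996/7, 200/7]
after L3 α=3/8: [4399/56, 7857/56, 6355/56]
→ [79, 140, 113]

at x=3,y=1 over L4,L5,L6:
L4 α=1: [6, 51, 146]
L5 α=1/2: [46, 133/2, 85]
L6 α=1: [74, 233, 18]
= [74, 233, 18]

at x=2,y=0 over L4,L5,L6,L7:
+L4 (α=1/3) → [61/3, 131/3, 65]
+L5 (α=2/5) → [207/5, 489/5, 671/5]
+L6 (α=0) → [207/5, 489/5, 671/5]
+L7 (α=3/5) → [2889/25, 3033/25, 2182/25]
→ [116, 121, 87]

(1,0) stack=L4,L5,L6,L8,L9; from [0,0,0]:
L4 α=1/2: [39, 51, 40]
L5 α=4/5: [307/5, 947/5, 536/5]
L6 α=2/3: [1337/15, 619/5, 2476/15]
L8 α=5/7: [20824/105, 6288/35, 20327/105]
L9 α=2/5: [22224/175, 35314/175, 28167/175]
→ [127, 202, 161]


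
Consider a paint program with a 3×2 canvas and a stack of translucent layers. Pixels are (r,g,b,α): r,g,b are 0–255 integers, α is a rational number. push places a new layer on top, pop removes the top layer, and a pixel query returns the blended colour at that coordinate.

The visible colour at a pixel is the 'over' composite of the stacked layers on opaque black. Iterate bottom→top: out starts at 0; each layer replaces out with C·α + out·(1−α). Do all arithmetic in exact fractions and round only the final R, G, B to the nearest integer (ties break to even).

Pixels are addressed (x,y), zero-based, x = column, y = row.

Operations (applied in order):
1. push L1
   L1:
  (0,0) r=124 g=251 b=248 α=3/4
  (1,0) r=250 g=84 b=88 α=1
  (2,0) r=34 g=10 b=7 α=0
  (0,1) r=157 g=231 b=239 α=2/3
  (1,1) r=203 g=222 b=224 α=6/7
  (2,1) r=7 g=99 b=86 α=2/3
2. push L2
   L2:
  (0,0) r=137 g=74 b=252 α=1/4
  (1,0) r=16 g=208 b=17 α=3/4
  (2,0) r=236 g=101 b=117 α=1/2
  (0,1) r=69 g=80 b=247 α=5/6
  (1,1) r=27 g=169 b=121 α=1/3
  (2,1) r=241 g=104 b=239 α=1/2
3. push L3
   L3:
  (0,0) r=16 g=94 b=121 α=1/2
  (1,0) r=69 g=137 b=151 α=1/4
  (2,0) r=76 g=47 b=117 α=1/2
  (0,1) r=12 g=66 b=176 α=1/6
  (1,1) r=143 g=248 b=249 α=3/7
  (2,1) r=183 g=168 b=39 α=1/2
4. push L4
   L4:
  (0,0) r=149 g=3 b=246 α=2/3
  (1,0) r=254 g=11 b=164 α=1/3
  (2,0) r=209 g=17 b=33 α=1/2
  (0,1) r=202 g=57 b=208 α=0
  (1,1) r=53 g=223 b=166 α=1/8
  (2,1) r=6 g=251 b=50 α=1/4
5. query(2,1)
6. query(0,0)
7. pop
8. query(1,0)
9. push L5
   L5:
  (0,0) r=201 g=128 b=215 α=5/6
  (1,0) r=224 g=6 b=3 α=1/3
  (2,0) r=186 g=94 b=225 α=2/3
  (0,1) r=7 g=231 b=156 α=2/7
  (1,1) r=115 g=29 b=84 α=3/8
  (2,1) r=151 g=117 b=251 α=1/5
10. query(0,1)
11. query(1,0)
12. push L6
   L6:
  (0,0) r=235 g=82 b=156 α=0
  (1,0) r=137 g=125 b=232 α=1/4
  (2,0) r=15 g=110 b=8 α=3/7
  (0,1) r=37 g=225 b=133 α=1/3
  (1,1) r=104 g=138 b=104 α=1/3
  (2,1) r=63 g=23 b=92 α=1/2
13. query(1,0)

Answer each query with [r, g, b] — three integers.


query (2,1) [L1,L2,L3,L4] — begin 0,0,0
L1 α=2/3: [14/3, 66, 172/3]
L2 α=1/2: [737/6, 85, 889/6]
L3 α=1/2: [1835/12, 253/2, 1123/12]
L4 α=1/4: [1859/16, 1261/8, 1323/16]
→ [116, 158, 83]

query (0,0) [L1,L2,L3,L4] — begin 0,0,0
+L1 (α=3/4) → [93, 753/4, 186]
+L2 (α=1/4) → [104, 2555/16, 405/2]
+L3 (α=1/2) → [60, 4059/32, 647/4]
+L4 (α=2/3) → [358/3, 1417/32, 2615/12]
rounded: [119, 44, 218]

(1,0) stack=L1,L2,L3; from [0,0,0]:
L1 α=1: [250, 84, 88]
L2 α=3/4: [149/2, 177, 139/4]
L3 α=1/4: [585/8, 167, 1021/16]
rounded: [73, 167, 64]

query (0,1) [L1,L2,L3,L5] — begin 0,0,0
+L1 (α=2/3) → [314/3, 154, 478/3]
+L2 (α=5/6) → [1349/18, 277/3, 4183/18]
+L3 (α=1/6) → [6961/108, 1583/18, 24083/108]
+L5 (α=2/7) → [36317/756, 16231/126, 154111/756]
→ [48, 129, 204]

at x=1,y=0 over L1,L2,L3,L5:
after L1 α=1: [250, 84, 88]
after L2 α=3/4: [149/2, 177, 139/4]
after L3 α=1/4: [585/8, 167, 1021/16]
after L5 α=1/3: [1481/12, 340/3, 1045/24]
→ [123, 113, 44]

query (1,0) [L1,L2,L3,L5,L6] — begin 0,0,0
+L1 (α=1) → [250, 84, 88]
+L2 (α=3/4) → [149/2, 177, 139/4]
+L3 (α=1/4) → [585/8, 167, 1021/16]
+L5 (α=1/3) → [1481/12, 340/3, 1045/24]
+L6 (α=1/4) → [2029/16, 465/4, 2901/32]
= [127, 116, 91]


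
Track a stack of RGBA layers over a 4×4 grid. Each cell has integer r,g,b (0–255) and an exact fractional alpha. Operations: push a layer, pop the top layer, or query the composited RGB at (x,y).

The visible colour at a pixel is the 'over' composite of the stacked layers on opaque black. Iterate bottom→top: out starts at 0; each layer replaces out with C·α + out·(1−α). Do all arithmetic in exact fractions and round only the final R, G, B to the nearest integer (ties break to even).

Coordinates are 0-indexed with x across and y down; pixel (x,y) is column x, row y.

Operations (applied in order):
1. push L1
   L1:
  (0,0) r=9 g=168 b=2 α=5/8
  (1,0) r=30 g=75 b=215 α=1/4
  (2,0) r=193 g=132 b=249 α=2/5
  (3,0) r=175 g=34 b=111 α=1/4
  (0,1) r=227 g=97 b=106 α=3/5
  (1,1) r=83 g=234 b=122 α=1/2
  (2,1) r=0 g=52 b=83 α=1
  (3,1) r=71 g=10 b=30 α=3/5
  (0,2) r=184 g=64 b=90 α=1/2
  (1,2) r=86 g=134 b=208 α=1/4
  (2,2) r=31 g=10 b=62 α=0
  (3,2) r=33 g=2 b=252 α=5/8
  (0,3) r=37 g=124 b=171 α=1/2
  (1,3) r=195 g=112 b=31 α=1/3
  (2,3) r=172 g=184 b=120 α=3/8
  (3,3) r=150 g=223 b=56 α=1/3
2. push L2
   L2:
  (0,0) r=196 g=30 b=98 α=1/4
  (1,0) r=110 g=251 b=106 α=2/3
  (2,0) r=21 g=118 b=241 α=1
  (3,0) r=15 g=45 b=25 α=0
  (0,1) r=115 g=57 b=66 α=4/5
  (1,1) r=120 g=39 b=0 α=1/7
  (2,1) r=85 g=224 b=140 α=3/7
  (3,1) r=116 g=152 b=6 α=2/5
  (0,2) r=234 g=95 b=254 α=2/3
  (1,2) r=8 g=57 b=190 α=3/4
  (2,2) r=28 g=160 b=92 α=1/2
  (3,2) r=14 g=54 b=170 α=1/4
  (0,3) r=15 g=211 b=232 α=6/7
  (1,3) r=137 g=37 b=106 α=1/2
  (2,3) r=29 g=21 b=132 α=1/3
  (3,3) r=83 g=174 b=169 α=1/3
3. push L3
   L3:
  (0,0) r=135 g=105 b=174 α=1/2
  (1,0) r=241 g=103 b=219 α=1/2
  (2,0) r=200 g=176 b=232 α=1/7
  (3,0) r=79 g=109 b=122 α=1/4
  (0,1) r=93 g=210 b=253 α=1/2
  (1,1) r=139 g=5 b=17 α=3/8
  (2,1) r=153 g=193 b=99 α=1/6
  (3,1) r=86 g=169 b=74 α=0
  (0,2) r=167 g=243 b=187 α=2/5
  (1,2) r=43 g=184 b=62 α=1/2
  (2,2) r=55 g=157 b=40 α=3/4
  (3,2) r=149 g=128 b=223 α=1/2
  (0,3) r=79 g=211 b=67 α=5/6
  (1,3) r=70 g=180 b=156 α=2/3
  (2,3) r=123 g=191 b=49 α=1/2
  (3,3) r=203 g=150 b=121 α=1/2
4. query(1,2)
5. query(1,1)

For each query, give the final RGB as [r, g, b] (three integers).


at x=1,y=2 over L1,L2,L3:
after L1 α=1/4: [43/2, 67/2, 52]
after L2 α=3/4: [91/8, 409/8, 311/2]
after L3 α=1/2: [435/16, 1881/16, 435/4]
= [27, 118, 109]

query (1,1) [L1,L2,L3] — begin 0,0,0
L1 α=1/2: [83/2, 117, 61]
L2 α=1/7: [369/7, 741/7, 366/7]
L3 α=3/8: [1191/14, 1905/28, 2187/56]
rounded: [85, 68, 39]


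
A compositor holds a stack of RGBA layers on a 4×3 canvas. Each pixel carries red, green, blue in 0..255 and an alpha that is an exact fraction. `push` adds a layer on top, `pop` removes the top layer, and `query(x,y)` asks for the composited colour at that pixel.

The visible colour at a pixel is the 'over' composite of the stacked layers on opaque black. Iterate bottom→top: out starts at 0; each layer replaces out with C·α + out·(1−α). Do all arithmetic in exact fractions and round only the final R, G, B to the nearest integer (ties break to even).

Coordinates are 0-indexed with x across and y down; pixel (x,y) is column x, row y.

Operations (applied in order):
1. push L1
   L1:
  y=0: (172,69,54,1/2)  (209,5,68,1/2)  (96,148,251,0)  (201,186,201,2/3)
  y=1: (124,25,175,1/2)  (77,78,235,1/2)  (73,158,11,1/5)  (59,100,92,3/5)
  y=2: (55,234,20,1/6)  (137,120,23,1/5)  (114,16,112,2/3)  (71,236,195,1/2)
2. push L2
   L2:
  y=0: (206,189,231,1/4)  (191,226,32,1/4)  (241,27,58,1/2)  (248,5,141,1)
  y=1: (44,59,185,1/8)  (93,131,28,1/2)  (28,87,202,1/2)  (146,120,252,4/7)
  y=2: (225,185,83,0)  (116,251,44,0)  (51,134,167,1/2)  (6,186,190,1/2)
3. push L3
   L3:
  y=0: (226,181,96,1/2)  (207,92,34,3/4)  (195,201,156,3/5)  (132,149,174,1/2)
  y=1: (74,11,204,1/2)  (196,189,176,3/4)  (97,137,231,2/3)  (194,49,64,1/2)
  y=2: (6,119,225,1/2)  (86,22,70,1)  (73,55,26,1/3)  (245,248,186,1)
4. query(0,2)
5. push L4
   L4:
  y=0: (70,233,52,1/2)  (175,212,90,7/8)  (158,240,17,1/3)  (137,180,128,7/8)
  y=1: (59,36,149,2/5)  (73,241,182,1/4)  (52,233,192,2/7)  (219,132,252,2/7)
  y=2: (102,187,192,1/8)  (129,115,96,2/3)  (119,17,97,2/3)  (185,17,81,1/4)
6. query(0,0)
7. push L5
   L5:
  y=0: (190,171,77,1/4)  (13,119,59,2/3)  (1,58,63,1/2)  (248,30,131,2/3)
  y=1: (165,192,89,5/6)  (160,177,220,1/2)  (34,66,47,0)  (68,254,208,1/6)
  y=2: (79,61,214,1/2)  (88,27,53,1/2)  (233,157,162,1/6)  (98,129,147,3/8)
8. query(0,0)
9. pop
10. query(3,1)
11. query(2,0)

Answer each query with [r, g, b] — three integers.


query (0,2) [L1,L2,L3] — begin 0,0,0
after L1 α=1/6: [55/6, 39, 10/3]
after L2 α=0: [55/6, 39, 10/3]
after L3 α=1/2: [91/12, 79, 685/6]
= [8, 79, 114]

(0,0) stack=L1,L2,L3,L4; from [0,0,0]:
L1 α=1/2: [86, 69/2, 27]
L2 α=1/4: [116, 585/8, 78]
L3 α=1/2: [171, 2033/16, 87]
L4 α=1/2: [241/2, 5761/32, 139/2]
rounded: [120, 180, 70]

query (0,0) [L1,L2,L3,L4,L5] — begin 0,0,0
+L1 (α=1/2) → [86, 69/2, 27]
+L2 (α=1/4) → [116, 585/8, 78]
+L3 (α=1/2) → [171, 2033/16, 87]
+L4 (α=1/2) → [241/2, 5761/32, 139/2]
+L5 (α=1/4) → [1103/8, 22755/128, 571/8]
= [138, 178, 71]

at x=3,y=1 over L1,L2,L3,L4:
+L1 (α=3/5) → [177/5, 60, 276/5]
+L2 (α=4/7) → [493/5, 660/7, 5868/35]
+L3 (α=1/2) → [1463/10, 1003/14, 4054/35]
+L4 (α=2/7) → [2339/14, 8711/98, 7582/49]
= [167, 89, 155]

at x=2,y=0 over L1,L2,L3,L4:
+L1 (α=0) → [0, 0, 0]
+L2 (α=1/2) → [241/2, 27/2, 29]
+L3 (α=3/5) → [826/5, 126, 526/5]
+L4 (α=1/3) → [814/5, 164, 379/5]
rounded: [163, 164, 76]


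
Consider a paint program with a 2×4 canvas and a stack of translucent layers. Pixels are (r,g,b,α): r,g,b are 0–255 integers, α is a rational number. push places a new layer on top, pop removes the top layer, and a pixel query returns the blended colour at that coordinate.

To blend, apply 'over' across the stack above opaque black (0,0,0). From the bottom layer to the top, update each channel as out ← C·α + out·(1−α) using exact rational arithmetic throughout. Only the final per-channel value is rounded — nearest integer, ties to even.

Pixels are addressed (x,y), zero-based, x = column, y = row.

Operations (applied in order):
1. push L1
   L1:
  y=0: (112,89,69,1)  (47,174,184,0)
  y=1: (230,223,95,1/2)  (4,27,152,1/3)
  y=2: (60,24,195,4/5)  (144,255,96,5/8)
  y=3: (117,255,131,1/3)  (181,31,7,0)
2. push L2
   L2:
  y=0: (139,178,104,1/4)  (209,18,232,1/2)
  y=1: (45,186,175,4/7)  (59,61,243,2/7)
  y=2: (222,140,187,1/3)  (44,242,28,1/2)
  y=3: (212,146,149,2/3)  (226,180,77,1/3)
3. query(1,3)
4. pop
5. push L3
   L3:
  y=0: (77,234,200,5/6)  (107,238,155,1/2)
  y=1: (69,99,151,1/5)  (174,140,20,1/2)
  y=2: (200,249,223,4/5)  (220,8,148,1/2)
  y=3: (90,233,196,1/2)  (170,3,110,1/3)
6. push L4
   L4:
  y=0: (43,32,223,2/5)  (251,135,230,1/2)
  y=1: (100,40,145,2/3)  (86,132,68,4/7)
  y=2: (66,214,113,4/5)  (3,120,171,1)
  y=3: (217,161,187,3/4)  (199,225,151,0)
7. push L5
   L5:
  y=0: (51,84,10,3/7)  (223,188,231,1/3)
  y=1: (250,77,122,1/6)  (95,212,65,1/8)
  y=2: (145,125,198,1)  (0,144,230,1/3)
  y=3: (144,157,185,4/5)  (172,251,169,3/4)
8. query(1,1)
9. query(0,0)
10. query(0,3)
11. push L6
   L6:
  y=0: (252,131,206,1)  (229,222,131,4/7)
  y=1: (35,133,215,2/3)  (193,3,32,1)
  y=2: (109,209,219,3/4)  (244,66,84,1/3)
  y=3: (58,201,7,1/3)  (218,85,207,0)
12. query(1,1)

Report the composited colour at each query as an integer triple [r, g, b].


at x=1,y=3 over L1,L2:
+L1 (α=0) → [0, 0, 0]
+L2 (α=1/3) → [226/3, 60, 77/3]
→ [75, 60, 26]

query (1,1) [L1,L3,L4,L5] — begin 0,0,0
+L1 (α=1/3) → [4/3, 9, 152/3]
+L3 (α=1/2) → [263/3, 149/2, 106/3]
+L4 (α=4/7) → [607/7, 1503/14, 54]
+L5 (α=1/8) → [351/4, 1927/16, 443/8]
→ [88, 120, 55]

(0,0) stack=L1,L3,L4,L5; from [0,0,0]:
after L1 α=1: [112, 89, 69]
after L3 α=5/6: [497/6, 1259/6, 1069/6]
after L4 α=2/5: [669/10, 1387/10, 1961/10]
after L5 α=3/7: [2103/35, 4034/35, 4072/35]
= [60, 115, 116]

query (0,3) [L1,L3,L4,L5] — begin 0,0,0
after L1 α=1/3: [39, 85, 131/3]
after L3 α=1/2: [129/2, 159, 719/6]
after L4 α=3/4: [1431/8, 321/2, 4085/24]
after L5 α=4/5: [6039/40, 1577/10, 4369/24]
rounded: [151, 158, 182]

query (1,1) [L1,L3,L4,L5,L6] — begin 0,0,0
after L1 α=1/3: [4/3, 9, 152/3]
after L3 α=1/2: [263/3, 149/2, 106/3]
after L4 α=4/7: [607/7, 1503/14, 54]
after L5 α=1/8: [351/4, 1927/16, 443/8]
after L6 α=1: [193, 3, 32]
→ [193, 3, 32]


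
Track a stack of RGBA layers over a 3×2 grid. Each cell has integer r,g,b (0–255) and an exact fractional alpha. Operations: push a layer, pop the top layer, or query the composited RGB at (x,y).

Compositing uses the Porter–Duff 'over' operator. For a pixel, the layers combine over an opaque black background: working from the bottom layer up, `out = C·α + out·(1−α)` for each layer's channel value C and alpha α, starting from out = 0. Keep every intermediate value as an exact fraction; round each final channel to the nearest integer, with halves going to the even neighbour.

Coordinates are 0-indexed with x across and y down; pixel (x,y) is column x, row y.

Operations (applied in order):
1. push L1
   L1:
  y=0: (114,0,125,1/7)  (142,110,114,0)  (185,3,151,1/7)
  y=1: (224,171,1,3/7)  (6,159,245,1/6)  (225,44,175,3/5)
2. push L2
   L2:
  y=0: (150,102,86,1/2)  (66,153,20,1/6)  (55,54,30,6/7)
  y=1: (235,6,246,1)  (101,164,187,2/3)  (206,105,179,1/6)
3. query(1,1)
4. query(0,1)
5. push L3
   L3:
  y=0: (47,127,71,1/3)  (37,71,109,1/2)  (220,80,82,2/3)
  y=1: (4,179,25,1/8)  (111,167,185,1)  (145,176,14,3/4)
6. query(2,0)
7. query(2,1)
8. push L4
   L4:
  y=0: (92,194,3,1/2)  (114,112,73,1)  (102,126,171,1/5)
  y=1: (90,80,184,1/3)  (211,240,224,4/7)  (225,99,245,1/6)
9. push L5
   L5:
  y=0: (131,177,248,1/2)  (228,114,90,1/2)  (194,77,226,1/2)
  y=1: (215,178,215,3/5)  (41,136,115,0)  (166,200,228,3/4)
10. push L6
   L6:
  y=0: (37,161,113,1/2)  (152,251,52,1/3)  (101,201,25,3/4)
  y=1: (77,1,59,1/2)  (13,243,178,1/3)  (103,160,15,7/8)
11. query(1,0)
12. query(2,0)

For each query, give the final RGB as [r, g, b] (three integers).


at x=1,y=1 over L1,L2:
L1 α=1/6: [1, 53/2, 245/6]
L2 α=2/3: [203/3, 709/6, 2489/18]
→ [68, 118, 138]

query (0,1) [L1,L2] — begin 0,0,0
after L1 α=3/7: [96, 513/7, 3/7]
after L2 α=1: [235, 6, 246]
→ [235, 6, 246]

at x=2,y=0 over L1,L2,L3:
L1 α=1/7: [185/7, 3/7, 151/7]
L2 α=6/7: [2495/49, 2271/49, 1411/49]
L3 α=2/3: [24055/147, 10111/147, 3149/49]
→ [164, 69, 64]

at x=2,y=1 over L1,L2,L3:
L1 α=3/5: [135, 132/5, 105]
L2 α=1/6: [881/6, 79/2, 352/3]
L3 α=3/4: [3491/24, 1135/8, 239/6]
= [145, 142, 40]

query (1,0) [L1,L2,L3,L4,L5,L6] — begin 0,0,0
after L1 α=0: [0, 0, 0]
after L2 α=1/6: [11, 51/2, 10/3]
after L3 α=1/2: [24, 193/4, 337/6]
after L4 α=1: [114, 112, 73]
after L5 α=1/2: [171, 113, 163/2]
after L6 α=1/3: [494/3, 159, 215/3]
= [165, 159, 72]

(2,0) stack=L1,L2,L3,L4,L5,L6; from [0,0,0]:
+L1 (α=1/7) → [185/7, 3/7, 151/7]
+L2 (α=6/7) → [2495/49, 2271/49, 1411/49]
+L3 (α=2/3) → [24055/147, 10111/147, 3149/49]
+L4 (α=1/5) → [111214/735, 58966/735, 4195/49]
+L5 (α=1/2) → [126902/735, 115561/1470, 15269/98]
+L6 (α=3/4) → [349607/2940, 1001971/5880, 22619/392]
→ [119, 170, 58]


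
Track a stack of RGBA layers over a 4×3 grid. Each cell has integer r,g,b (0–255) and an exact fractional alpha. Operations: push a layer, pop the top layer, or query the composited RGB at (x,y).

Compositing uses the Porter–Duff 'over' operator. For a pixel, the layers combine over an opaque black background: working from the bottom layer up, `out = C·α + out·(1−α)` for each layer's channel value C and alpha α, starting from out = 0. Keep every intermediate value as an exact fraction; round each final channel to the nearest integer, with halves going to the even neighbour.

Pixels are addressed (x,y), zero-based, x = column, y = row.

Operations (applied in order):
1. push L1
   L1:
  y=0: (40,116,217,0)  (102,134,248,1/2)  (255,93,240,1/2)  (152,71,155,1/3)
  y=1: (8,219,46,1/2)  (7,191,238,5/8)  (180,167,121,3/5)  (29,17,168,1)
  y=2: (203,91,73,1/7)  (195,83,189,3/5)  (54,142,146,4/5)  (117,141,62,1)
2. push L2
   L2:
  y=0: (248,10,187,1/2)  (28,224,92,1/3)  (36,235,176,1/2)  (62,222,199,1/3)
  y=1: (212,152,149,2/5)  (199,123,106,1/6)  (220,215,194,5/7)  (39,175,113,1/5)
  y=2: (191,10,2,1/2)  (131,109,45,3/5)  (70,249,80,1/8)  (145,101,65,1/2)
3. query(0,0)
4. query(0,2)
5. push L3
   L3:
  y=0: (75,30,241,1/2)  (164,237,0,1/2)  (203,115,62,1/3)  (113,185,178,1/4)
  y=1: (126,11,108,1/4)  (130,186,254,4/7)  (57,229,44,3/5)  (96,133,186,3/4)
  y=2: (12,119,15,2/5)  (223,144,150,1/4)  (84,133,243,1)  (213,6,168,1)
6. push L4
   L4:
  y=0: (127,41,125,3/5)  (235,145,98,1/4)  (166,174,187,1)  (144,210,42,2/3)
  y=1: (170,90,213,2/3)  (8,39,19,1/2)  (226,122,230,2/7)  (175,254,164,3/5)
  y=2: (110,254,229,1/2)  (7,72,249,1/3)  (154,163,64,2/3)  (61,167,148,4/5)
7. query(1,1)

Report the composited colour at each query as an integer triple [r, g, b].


at x=0,y=0 over L1,L2:
after L1 α=0: [0, 0, 0]
after L2 α=1/2: [124, 5, 187/2]
= [124, 5, 94]

at x=0,y=2 over L1,L2:
+L1 (α=1/7) → [29, 13, 73/7]
+L2 (α=1/2) → [110, 23/2, 87/14]
→ [110, 12, 6]

(1,1) stack=L1,L2,L3,L4; from [0,0,0]:
after L1 α=5/8: [35/8, 955/8, 595/4]
after L2 α=1/6: [589/16, 5759/48, 1133/8]
after L3 α=4/7: [1441/16, 17663/112, 11527/56]
after L4 α=1/2: [1569/32, 22031/224, 12591/112]
= [49, 98, 112]


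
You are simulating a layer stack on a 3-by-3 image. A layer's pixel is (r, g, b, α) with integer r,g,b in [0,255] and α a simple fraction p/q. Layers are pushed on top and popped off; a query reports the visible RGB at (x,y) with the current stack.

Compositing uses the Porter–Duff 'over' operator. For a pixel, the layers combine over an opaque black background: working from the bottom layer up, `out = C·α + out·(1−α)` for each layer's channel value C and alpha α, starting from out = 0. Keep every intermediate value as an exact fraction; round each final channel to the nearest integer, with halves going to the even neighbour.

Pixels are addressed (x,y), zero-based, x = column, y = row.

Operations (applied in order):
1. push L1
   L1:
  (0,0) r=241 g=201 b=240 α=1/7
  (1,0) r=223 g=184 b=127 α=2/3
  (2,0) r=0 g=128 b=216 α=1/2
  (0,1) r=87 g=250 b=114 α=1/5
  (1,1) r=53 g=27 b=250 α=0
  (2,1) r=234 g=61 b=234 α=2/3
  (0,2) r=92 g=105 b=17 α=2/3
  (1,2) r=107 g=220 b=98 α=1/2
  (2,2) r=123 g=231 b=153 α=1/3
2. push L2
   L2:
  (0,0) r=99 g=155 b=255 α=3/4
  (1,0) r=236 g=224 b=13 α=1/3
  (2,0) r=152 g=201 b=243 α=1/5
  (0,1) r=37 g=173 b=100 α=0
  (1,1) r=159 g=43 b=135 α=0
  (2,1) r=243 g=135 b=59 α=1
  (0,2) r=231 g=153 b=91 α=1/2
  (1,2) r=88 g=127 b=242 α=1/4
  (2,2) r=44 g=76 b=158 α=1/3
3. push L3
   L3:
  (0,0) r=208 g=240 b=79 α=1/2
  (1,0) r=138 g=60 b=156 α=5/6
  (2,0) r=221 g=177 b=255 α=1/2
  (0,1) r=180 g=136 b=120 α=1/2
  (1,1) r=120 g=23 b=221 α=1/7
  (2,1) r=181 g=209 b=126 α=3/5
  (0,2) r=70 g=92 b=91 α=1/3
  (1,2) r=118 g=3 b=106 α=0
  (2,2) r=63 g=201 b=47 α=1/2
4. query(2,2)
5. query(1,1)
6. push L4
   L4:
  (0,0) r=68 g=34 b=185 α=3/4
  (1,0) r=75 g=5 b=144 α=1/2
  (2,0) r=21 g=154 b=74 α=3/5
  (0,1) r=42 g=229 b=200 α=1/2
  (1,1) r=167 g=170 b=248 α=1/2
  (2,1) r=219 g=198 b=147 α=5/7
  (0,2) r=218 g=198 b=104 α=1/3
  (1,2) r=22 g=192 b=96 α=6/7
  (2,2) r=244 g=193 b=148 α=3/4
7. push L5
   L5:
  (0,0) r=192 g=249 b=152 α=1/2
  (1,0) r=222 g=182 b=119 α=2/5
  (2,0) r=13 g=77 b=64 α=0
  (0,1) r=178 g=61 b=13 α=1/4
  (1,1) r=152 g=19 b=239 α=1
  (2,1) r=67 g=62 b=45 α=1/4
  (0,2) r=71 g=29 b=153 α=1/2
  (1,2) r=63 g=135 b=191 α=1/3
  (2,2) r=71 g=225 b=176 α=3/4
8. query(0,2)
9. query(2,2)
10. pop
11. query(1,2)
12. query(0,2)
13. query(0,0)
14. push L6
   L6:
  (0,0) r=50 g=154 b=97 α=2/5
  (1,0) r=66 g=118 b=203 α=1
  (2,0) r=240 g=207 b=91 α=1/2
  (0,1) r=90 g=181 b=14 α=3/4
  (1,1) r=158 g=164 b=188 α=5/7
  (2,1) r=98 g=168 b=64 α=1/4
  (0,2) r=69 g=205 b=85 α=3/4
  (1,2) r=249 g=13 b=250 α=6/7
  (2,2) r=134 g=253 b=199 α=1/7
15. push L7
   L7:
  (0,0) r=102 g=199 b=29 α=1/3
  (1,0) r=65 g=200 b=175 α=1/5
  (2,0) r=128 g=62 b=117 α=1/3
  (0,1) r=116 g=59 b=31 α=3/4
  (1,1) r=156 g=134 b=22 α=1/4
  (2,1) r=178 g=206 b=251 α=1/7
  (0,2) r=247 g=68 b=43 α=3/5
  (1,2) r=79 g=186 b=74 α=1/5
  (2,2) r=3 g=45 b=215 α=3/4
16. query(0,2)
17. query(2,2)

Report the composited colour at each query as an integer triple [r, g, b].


(2,2) stack=L1,L2,L3; from [0,0,0]:
+L1 (α=1/3) → [41, 77, 51]
+L2 (α=1/3) → [42, 230/3, 260/3]
+L3 (α=1/2) → [105/2, 833/6, 401/6]
= [52, 139, 67]

(1,1) stack=L1,L2,L3; from [0,0,0]:
L1 α=0: [0, 0, 0]
L2 α=0: [0, 0, 0]
L3 α=1/7: [120/7, 23/7, 221/7]
rounded: [17, 3, 32]

(0,2) stack=L1,L2,L3,L4,L5; from [0,0,0]:
+L1 (α=2/3) → [184/3, 70, 34/3]
+L2 (α=1/2) → [877/6, 223/2, 307/6]
+L3 (α=1/3) → [1087/9, 105, 580/9]
+L4 (α=1/3) → [4136/27, 136, 2096/27]
+L5 (α=1/2) → [6053/54, 165/2, 6227/54]
→ [112, 82, 115]

(2,2) stack=L1,L2,L3,L4,L5; from [0,0,0]:
after L1 α=1/3: [41, 77, 51]
after L2 α=1/3: [42, 230/3, 260/3]
after L3 α=1/2: [105/2, 833/6, 401/6]
after L4 α=3/4: [1569/8, 4307/24, 3065/24]
after L5 α=3/4: [3273/32, 20507/96, 15737/96]
rounded: [102, 214, 164]

at x=1,y=2 over L1,L2,L3,L4:
+L1 (α=1/2) → [107/2, 110, 49]
+L2 (α=1/4) → [497/8, 457/4, 389/4]
+L3 (α=0) → [497/8, 457/4, 389/4]
+L4 (α=6/7) → [1553/56, 5065/28, 2693/28]
= [28, 181, 96]

at x=0,y=2 over L1,L2,L3,L4:
L1 α=2/3: [184/3, 70, 34/3]
L2 α=1/2: [877/6, 223/2, 307/6]
L3 α=1/3: [1087/9, 105, 580/9]
L4 α=1/3: [4136/27, 136, 2096/27]
→ [153, 136, 78]

at x=0,y=0 over L1,L2,L3,L4:
L1 α=1/7: [241/7, 201/7, 240/7]
L2 α=3/4: [580/7, 864/7, 5595/28]
L3 α=1/2: [1018/7, 1272/7, 7807/56]
L4 α=3/4: [1223/14, 993/14, 38887/224]
= [87, 71, 174]

(0,2) stack=L1,L2,L3,L4,L6,L7; from [0,0,0]:
after L1 α=2/3: [184/3, 70, 34/3]
after L2 α=1/2: [877/6, 223/2, 307/6]
after L3 α=1/3: [1087/9, 105, 580/9]
after L4 α=1/3: [4136/27, 136, 2096/27]
after L6 α=3/4: [9725/108, 751/4, 8981/108]
after L7 α=3/5: [49739/270, 1159/10, 15947/270]
→ [184, 116, 59]

query (2,2) [L1,L2,L3,L4,L6,L7] — begin 0,0,0
+L1 (α=1/3) → [41, 77, 51]
+L2 (α=1/3) → [42, 230/3, 260/3]
+L3 (α=1/2) → [105/2, 833/6, 401/6]
+L4 (α=3/4) → [1569/8, 4307/24, 3065/24]
+L6 (α=1/7) → [749/4, 5319/28, 3861/28]
+L7 (α=3/4) → [785/16, 9099/112, 21921/112]
rounded: [49, 81, 196]


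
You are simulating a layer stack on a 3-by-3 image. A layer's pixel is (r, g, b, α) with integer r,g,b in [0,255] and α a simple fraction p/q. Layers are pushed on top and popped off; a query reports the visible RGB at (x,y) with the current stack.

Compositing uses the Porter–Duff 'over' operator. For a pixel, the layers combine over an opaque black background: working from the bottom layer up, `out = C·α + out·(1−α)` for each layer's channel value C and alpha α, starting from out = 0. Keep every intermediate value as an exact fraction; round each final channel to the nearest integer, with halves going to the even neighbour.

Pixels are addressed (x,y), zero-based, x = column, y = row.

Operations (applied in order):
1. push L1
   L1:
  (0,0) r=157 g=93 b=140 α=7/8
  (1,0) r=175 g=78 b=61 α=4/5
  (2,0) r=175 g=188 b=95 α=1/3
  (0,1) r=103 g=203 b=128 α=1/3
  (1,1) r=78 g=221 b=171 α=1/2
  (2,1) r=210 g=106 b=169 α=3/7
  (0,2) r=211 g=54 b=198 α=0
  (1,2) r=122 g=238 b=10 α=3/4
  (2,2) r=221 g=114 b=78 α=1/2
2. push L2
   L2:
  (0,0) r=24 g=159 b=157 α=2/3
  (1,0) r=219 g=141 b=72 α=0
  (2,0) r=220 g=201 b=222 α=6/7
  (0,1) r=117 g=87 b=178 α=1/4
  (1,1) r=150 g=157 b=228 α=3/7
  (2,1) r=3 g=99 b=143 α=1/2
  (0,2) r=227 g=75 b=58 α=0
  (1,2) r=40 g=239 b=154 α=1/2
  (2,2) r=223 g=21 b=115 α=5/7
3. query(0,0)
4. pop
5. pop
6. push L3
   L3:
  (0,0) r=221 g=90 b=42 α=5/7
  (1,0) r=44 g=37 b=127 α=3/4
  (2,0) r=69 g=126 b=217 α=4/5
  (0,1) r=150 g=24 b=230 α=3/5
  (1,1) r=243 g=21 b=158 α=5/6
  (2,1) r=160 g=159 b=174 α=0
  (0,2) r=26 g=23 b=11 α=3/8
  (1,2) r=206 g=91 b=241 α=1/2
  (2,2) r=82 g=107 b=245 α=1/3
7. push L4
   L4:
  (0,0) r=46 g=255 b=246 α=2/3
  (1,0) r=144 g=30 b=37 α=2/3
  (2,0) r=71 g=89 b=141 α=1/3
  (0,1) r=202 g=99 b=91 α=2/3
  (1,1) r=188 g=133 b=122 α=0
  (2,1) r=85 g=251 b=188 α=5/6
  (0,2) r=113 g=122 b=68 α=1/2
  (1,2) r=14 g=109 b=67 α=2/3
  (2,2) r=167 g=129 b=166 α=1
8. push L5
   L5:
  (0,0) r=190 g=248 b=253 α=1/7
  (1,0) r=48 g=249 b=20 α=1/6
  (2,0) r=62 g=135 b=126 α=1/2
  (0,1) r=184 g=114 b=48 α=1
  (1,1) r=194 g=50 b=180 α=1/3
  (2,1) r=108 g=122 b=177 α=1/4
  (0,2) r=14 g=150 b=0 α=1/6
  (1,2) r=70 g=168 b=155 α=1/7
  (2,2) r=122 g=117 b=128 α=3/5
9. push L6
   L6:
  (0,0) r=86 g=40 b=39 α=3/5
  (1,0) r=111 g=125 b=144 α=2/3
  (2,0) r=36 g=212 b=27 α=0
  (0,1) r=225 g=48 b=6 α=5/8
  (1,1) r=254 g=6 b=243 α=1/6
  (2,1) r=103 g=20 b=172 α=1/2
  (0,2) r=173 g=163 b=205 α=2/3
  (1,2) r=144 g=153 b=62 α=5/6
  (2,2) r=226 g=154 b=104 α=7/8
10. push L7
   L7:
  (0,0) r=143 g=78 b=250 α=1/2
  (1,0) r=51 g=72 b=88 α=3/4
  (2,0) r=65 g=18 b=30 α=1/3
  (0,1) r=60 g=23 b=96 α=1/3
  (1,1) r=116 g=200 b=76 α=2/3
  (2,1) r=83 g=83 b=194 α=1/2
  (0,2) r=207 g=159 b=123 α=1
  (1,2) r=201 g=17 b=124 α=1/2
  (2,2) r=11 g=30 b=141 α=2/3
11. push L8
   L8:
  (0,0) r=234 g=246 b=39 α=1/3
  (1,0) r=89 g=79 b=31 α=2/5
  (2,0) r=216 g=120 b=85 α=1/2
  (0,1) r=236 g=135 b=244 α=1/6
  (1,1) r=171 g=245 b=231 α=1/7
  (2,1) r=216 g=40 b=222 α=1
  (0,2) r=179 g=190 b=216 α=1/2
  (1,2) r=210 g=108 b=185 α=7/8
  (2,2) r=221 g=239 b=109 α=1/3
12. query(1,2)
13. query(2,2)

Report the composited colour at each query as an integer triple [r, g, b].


(0,0) stack=L1,L2; from [0,0,0]:
+L1 (α=7/8) → [1099/8, 651/8, 245/2]
+L2 (α=2/3) → [1483/24, 1065/8, 291/2]
= [62, 133, 146]

query (1,2) [L3,L4,L5,L6,L7,L8] — begin 0,0,0
+L3 (α=1/2) → [103, 91/2, 241/2]
+L4 (α=2/3) → [131/3, 527/6, 509/6]
+L5 (α=1/7) → [332/7, 695/7, 664/7]
+L6 (α=5/6) → [2686/21, 3025/21, 1417/21]
+L7 (α=1/2) → [6907/42, 1691/21, 4021/42]
+L8 (α=7/8) → [68647/336, 17567/168, 58411/336]
rounded: [204, 105, 174]

query (2,2) [L3,L4,L5,L6,L7,L8] — begin 0,0,0
after L3 α=1/3: [82/3, 107/3, 245/3]
after L4 α=1: [167, 129, 166]
after L5 α=3/5: [140, 609/5, 716/5]
after L6 α=7/8: [861/4, 5999/40, 1089/10]
after L7 α=2/3: [949/12, 8399/120, 1303/10]
after L8 α=1/3: [2275/18, 22739/180, 616/5]
rounded: [126, 126, 123]


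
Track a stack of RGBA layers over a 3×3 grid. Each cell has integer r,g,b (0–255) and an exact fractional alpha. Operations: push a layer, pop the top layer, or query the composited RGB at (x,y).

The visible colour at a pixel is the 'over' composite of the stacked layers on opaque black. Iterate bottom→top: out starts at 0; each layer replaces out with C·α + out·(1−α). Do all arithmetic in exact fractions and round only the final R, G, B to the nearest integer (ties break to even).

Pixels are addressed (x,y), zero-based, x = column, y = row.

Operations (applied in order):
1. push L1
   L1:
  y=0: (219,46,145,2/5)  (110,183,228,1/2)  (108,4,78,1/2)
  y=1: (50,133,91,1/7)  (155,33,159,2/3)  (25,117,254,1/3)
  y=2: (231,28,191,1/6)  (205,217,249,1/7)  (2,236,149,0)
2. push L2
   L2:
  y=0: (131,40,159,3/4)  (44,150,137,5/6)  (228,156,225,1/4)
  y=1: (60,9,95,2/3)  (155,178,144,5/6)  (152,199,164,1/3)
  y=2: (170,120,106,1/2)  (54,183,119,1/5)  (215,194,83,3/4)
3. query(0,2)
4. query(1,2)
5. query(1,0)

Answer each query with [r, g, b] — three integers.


query (0,2) [L1,L2] — begin 0,0,0
+L1 (α=1/6) → [77/2, 14/3, 191/6]
+L2 (α=1/2) → [417/4, 187/3, 827/12]
rounded: [104, 62, 69]

(1,2) stack=L1,L2; from [0,0,0]:
L1 α=1/7: [205/7, 31, 249/7]
L2 α=1/5: [1198/35, 307/5, 1829/35]
→ [34, 61, 52]

at x=1,y=0 over L1,L2:
+L1 (α=1/2) → [55, 183/2, 114]
+L2 (α=5/6) → [275/6, 561/4, 799/6]
rounded: [46, 140, 133]


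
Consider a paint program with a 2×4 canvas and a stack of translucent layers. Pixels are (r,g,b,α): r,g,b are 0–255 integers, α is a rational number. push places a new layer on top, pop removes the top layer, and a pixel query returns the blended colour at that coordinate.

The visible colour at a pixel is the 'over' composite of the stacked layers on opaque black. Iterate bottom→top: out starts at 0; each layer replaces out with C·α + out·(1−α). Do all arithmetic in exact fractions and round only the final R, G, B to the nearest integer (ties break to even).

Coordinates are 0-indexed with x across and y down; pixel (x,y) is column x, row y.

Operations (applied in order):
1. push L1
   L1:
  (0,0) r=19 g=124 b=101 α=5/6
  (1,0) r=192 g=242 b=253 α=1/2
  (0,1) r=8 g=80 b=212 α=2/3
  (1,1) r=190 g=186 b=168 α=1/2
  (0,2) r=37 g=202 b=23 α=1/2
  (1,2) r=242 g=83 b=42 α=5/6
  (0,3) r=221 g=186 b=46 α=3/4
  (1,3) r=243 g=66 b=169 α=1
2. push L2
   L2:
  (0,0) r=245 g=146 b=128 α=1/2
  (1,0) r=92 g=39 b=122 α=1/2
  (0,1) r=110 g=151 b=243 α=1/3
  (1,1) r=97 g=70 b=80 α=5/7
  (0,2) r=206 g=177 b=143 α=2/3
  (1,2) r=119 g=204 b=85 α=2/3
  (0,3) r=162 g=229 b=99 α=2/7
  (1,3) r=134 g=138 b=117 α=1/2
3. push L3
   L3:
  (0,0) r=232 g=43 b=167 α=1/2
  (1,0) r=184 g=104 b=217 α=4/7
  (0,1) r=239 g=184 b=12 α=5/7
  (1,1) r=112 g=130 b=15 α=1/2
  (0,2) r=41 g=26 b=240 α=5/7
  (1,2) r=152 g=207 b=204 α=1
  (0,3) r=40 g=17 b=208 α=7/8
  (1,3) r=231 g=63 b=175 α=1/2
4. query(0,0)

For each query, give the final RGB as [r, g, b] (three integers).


at x=0,y=0 over L1,L2,L3:
after L1 α=5/6: [95/6, 310/3, 505/6]
after L2 α=1/2: [1565/12, 374/3, 1273/12]
after L3 α=1/2: [4349/24, 503/6, 3277/24]
→ [181, 84, 137]


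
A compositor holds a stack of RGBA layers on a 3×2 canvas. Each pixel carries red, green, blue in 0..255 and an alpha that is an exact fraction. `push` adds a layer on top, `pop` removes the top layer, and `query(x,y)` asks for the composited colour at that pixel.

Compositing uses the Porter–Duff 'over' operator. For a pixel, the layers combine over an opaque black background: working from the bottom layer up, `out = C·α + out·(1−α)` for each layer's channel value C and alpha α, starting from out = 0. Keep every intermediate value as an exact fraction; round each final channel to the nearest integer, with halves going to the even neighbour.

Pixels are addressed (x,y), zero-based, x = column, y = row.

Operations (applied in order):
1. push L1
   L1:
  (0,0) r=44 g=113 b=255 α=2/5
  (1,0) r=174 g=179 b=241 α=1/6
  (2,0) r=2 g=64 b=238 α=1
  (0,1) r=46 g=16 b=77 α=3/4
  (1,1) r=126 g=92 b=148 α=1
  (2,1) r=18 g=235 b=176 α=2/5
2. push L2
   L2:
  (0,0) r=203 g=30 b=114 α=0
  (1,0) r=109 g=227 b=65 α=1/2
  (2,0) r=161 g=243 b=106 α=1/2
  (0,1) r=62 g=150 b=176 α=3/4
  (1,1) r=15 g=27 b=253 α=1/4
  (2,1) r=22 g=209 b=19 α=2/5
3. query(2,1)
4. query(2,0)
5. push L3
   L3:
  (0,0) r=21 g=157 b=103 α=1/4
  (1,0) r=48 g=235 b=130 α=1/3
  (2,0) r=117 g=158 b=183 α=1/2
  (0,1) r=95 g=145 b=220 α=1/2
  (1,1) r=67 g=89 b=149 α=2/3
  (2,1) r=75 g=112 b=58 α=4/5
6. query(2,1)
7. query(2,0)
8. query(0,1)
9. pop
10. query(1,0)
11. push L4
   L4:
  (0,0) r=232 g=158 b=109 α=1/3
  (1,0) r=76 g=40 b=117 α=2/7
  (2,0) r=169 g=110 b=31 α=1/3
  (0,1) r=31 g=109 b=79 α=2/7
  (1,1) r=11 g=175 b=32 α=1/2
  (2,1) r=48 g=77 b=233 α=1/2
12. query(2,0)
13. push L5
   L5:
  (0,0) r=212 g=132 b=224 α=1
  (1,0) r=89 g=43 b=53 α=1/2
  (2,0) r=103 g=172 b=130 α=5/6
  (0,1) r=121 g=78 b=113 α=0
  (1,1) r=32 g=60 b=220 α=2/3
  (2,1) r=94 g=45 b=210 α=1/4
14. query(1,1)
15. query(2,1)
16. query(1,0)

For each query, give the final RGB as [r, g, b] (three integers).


at x=2,y=1 over L1,L2:
after L1 α=2/5: [36/5, 94, 352/5]
after L2 α=2/5: [328/25, 140, 1246/25]
rounded: [13, 140, 50]

at x=2,y=0 over L1,L2:
+L1 (α=1) → [2, 64, 238]
+L2 (α=1/2) → [163/2, 307/2, 172]
= [82, 154, 172]

(2,1) stack=L1,L2,L3; from [0,0,0]:
after L1 α=2/5: [36/5, 94, 352/5]
after L2 α=2/5: [328/25, 140, 1246/25]
after L3 α=4/5: [7828/125, 588/5, 7046/125]
= [63, 118, 56]

(2,0) stack=L1,L2,L3; from [0,0,0]:
after L1 α=1: [2, 64, 238]
after L2 α=1/2: [163/2, 307/2, 172]
after L3 α=1/2: [397/4, 623/4, 355/2]
= [99, 156, 178]

(0,1) stack=L1,L2,L3; from [0,0,0]:
L1 α=3/4: [69/2, 12, 231/4]
L2 α=3/4: [441/8, 231/2, 2343/16]
L3 α=1/2: [1201/16, 521/4, 5863/32]
= [75, 130, 183]

(1,0) stack=L1,L2; from [0,0,0]:
+L1 (α=1/6) → [29, 179/6, 241/6]
+L2 (α=1/2) → [69, 1541/12, 631/12]
= [69, 128, 53]

at x=2,y=0 over L1,L2,L4:
+L1 (α=1) → [2, 64, 238]
+L2 (α=1/2) → [163/2, 307/2, 172]
+L4 (α=1/3) → [332/3, 139, 125]
rounded: [111, 139, 125]

query (1,1) [L1,L2,L4,L5] — begin 0,0,0
after L1 α=1: [126, 92, 148]
after L2 α=1/4: [393/4, 303/4, 697/4]
after L4 α=1/2: [437/8, 1003/8, 825/8]
after L5 α=2/3: [949/24, 1963/24, 4345/24]
rounded: [40, 82, 181]

at x=2,y=1 over L1,L2,L4,L5:
after L1 α=2/5: [36/5, 94, 352/5]
after L2 α=2/5: [328/25, 140, 1246/25]
after L4 α=1/2: [764/25, 217/2, 7071/50]
after L5 α=1/4: [2321/50, 741/8, 31713/200]
→ [46, 93, 159]

query (1,0) [L1,L2,L4,L5] — begin 0,0,0
L1 α=1/6: [29, 179/6, 241/6]
L2 α=1/2: [69, 1541/12, 631/12]
L4 α=2/7: [71, 8665/84, 5963/84]
L5 α=1/2: [80, 12277/168, 10415/168]
rounded: [80, 73, 62]
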